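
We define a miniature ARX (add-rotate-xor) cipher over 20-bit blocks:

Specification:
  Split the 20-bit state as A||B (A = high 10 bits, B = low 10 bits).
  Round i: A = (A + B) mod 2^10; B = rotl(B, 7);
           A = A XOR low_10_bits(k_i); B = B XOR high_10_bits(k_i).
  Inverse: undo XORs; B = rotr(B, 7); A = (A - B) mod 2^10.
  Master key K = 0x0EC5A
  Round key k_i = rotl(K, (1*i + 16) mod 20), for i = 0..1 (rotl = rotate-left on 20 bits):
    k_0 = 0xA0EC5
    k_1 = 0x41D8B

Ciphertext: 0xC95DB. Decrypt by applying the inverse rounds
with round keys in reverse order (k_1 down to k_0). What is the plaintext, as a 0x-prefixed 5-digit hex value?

s_0 = ciphertext = 0xC95DB
s_1 = InvRound(s_0, k_1) = 0xF36E1
s_2 = InvRound(s_1, k_0) = 0x7E310

0x7E310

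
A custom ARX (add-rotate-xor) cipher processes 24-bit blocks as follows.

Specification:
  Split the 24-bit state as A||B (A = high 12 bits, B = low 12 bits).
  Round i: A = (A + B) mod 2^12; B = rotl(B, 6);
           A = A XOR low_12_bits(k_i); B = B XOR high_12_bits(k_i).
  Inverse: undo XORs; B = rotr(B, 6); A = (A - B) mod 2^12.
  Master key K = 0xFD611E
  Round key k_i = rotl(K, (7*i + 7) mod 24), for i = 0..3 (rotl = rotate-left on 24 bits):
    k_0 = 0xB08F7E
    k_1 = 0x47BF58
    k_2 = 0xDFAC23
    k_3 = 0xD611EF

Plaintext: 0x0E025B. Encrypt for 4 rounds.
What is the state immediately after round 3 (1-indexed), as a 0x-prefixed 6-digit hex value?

s_0 = plaintext = 0x0E025B
s_1 = Round(s_0, k_0) = 0xC45DC1
s_2 = Round(s_1, k_1) = 0x55E40C
s_3 = Round(s_2, k_2) = 0x549EEA
s_4 = Round(s_3, k_3) = 0x5DC7DA

0x549EEA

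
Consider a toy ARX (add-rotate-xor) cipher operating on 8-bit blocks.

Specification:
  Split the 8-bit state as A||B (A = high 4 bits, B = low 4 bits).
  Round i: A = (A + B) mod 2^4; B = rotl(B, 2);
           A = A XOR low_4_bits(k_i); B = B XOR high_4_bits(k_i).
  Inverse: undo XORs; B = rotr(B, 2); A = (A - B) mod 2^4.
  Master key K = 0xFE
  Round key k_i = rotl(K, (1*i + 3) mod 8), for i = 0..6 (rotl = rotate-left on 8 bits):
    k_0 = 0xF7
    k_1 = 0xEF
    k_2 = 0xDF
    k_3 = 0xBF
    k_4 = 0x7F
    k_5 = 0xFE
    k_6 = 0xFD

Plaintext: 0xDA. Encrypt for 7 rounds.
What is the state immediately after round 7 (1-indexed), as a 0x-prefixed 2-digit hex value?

s_0 = plaintext = 0xDA
s_1 = Round(s_0, k_0) = 0x05
s_2 = Round(s_1, k_1) = 0xAB
s_3 = Round(s_2, k_2) = 0xA3
s_4 = Round(s_3, k_3) = 0x27
s_5 = Round(s_4, k_4) = 0x6A
s_6 = Round(s_5, k_5) = 0xE5
s_7 = Round(s_6, k_6) = 0xEA

0xEA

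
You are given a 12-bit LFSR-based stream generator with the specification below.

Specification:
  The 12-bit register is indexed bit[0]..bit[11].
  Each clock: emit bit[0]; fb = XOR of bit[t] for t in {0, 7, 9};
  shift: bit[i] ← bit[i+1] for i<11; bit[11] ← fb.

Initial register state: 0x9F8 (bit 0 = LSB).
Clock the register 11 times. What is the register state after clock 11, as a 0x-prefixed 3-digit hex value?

0x56F

reg_0 = 0x9F8
clock 1: out=0, reg = 0xCFC
clock 2: out=0, reg = 0xE7E
clock 3: out=0, reg = 0xF3F
clock 4: out=1, reg = 0x79F
clock 5: out=1, reg = 0xBCF
clock 6: out=1, reg = 0xDE7
clock 7: out=1, reg = 0x6F3
clock 8: out=1, reg = 0xB79
clock 9: out=1, reg = 0x5BC
clock 10: out=0, reg = 0xADE
clock 11: out=0, reg = 0x56F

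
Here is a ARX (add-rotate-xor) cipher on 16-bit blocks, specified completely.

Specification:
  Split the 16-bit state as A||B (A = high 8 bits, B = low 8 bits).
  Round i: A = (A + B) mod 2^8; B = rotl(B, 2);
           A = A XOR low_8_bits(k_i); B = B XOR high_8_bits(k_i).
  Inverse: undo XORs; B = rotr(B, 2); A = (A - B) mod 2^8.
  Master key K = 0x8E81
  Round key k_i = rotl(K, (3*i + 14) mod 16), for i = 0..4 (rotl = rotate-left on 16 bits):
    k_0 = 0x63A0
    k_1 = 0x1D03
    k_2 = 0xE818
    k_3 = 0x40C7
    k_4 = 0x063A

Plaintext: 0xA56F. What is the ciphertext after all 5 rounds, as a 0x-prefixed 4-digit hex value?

s_0 = plaintext = 0xA56F
s_1 = Round(s_0, k_0) = 0xB4DE
s_2 = Round(s_1, k_1) = 0x9166
s_3 = Round(s_2, k_2) = 0xEF71
s_4 = Round(s_3, k_3) = 0xA785
s_5 = Round(s_4, k_4) = 0x1610

0x1610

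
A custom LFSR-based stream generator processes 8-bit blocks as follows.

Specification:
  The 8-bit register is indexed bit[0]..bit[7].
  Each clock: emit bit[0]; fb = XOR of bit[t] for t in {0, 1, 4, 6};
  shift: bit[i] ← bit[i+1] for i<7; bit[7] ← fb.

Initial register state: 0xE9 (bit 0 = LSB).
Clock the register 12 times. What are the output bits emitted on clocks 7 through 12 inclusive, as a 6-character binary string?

reg_0 = 0xE9
clock 1: out=1, reg = 0x74
clock 2: out=0, reg = 0x3A
clock 3: out=0, reg = 0x1D
clock 4: out=1, reg = 0x0E
clock 5: out=0, reg = 0x87
clock 6: out=1, reg = 0x43
clock 7: out=1, reg = 0xA1
clock 8: out=1, reg = 0xD0
clock 9: out=0, reg = 0x68
clock 10: out=0, reg = 0xB4
clock 11: out=0, reg = 0xDA
clock 12: out=0, reg = 0xED

110000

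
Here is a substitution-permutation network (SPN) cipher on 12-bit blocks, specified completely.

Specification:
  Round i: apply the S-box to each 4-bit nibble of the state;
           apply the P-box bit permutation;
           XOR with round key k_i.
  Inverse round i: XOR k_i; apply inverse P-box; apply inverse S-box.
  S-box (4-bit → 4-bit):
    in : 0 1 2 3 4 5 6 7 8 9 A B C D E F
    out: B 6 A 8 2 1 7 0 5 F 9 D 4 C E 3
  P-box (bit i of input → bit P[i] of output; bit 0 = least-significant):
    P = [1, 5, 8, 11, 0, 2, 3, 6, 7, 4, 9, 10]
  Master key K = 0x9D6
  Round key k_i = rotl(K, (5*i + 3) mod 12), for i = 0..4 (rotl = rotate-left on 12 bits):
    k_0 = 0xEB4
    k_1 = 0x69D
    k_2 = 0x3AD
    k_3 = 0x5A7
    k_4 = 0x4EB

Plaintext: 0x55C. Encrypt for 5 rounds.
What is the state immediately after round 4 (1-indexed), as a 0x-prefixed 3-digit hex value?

s_0 = plaintext = 0x55C
s_1 = Round(s_0, k_0) = 0xF35
s_2 = Round(s_1, k_1) = 0x64F
s_3 = Round(s_2, k_2) = 0x11B
s_4 = Round(s_3, k_3) = 0xEB9
s_5 = Round(s_4, k_4) = 0xB90

0xEB9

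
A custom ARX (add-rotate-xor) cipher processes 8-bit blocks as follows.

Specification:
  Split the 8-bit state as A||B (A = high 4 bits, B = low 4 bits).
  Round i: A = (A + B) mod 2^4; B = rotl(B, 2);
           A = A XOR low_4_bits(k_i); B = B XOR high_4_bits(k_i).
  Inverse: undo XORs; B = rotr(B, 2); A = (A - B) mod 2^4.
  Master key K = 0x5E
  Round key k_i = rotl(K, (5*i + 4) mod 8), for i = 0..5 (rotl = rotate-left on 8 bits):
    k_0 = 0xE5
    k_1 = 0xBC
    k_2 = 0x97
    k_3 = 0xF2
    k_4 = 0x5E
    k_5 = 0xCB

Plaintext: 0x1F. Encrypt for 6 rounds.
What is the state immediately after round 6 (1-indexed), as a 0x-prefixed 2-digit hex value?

s_0 = plaintext = 0x1F
s_1 = Round(s_0, k_0) = 0x51
s_2 = Round(s_1, k_1) = 0xAF
s_3 = Round(s_2, k_2) = 0xE6
s_4 = Round(s_3, k_3) = 0x66
s_5 = Round(s_4, k_4) = 0x2C
s_6 = Round(s_5, k_5) = 0x5F

0x5F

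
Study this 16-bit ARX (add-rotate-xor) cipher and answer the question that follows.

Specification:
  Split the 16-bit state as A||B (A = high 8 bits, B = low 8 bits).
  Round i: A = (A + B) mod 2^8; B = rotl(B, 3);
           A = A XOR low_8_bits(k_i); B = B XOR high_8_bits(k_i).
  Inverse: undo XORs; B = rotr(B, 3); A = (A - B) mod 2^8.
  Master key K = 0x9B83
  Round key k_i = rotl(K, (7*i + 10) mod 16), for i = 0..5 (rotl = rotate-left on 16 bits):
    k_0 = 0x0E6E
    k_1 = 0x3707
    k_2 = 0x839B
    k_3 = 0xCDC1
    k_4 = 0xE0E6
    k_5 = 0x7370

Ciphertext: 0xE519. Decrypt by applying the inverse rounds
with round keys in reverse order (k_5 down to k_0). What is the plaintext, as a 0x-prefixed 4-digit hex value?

0xE15B

s_0 = ciphertext = 0xE519
s_1 = InvRound(s_0, k_5) = 0x484D
s_2 = InvRound(s_1, k_4) = 0xF9B5
s_3 = InvRound(s_2, k_3) = 0x290F
s_4 = InvRound(s_3, k_2) = 0x2191
s_5 = InvRound(s_4, k_1) = 0x52D4
s_6 = InvRound(s_5, k_0) = 0xE15B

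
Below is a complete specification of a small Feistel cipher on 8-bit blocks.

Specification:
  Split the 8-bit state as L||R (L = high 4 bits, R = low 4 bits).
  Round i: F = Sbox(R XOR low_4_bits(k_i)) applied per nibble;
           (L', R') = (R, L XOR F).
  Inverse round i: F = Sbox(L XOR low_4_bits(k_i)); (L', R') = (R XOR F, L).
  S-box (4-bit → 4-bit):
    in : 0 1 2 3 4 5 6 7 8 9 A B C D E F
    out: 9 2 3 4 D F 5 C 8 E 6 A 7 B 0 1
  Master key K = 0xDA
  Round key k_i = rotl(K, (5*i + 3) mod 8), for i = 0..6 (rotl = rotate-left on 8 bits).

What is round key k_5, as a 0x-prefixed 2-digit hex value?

0xAD

K = 0xDA
k_0 = rotl(K, (5*0+3) mod 8) = rotl(K, 3) = 0xD6
k_1 = rotl(K, (5*1+3) mod 8) = rotl(K, 0) = 0xDA
k_2 = rotl(K, (5*2+3) mod 8) = rotl(K, 5) = 0x5B
k_3 = rotl(K, (5*3+3) mod 8) = rotl(K, 2) = 0x6B
k_4 = rotl(K, (5*4+3) mod 8) = rotl(K, 7) = 0x6D
k_5 = rotl(K, (5*5+3) mod 8) = rotl(K, 4) = 0xAD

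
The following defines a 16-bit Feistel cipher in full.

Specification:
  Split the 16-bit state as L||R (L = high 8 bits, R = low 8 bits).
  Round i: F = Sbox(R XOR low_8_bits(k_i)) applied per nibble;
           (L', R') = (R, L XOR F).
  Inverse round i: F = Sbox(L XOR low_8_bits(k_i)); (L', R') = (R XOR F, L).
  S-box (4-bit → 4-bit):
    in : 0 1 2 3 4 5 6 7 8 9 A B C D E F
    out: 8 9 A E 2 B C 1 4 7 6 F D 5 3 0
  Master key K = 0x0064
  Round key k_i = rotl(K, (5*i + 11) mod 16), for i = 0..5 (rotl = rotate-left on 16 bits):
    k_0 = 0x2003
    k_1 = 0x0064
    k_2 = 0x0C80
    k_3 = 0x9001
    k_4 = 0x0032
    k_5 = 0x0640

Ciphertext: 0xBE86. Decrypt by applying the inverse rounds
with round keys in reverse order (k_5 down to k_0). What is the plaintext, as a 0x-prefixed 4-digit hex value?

0xD1E7

s_0 = ciphertext = 0xBE86
s_1 = InvRound(s_0, k_5) = 0x85BE
s_2 = InvRound(s_1, k_4) = 0x4F85
s_3 = InvRound(s_2, k_3) = 0xA64F
s_4 = InvRound(s_3, k_2) = 0xE3A6
s_5 = InvRound(s_4, k_1) = 0xE7E3
s_6 = InvRound(s_5, k_0) = 0xD1E7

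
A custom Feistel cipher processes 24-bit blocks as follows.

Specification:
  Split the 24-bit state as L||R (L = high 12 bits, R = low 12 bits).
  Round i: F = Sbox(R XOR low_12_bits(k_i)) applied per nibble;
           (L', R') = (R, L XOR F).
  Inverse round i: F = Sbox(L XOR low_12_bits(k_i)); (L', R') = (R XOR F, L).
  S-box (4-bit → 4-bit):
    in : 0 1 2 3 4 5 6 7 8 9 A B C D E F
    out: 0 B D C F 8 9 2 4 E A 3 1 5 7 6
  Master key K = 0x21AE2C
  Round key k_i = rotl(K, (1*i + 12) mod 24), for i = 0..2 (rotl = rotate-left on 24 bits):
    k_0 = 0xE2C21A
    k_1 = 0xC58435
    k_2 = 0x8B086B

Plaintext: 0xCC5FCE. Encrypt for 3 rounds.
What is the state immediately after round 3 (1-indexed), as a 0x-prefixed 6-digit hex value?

0xA68496

s_0 = plaintext = 0xCC5FCE
s_1 = Round(s_0, k_0) = 0xFCE99A
s_2 = Round(s_1, k_1) = 0x99AA68
s_3 = Round(s_2, k_2) = 0xA68496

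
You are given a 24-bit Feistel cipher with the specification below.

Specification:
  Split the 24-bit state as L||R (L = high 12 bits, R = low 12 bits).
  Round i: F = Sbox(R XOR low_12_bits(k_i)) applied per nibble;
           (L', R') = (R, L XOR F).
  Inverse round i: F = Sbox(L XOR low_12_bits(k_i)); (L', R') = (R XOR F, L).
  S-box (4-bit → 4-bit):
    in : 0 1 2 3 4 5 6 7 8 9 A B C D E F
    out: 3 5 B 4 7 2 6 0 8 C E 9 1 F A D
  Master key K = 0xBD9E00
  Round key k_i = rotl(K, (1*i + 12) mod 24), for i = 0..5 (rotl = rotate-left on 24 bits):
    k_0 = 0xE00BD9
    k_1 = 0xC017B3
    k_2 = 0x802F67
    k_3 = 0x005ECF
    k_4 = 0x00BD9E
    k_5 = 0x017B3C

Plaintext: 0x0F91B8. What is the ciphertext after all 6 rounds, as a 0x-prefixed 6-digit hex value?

s_0 = plaintext = 0x0F91B8
s_1 = Round(s_0, k_0) = 0x1B8E9C
s_2 = Round(s_1, k_1) = 0xE9CD05
s_3 = Round(s_2, k_2) = 0xD055F7
s_4 = Round(s_3, k_3) = 0x5F744D
s_5 = Round(s_4, k_4) = 0x44D903
s_6 = Round(s_5, k_5) = 0x903F00

0x903F00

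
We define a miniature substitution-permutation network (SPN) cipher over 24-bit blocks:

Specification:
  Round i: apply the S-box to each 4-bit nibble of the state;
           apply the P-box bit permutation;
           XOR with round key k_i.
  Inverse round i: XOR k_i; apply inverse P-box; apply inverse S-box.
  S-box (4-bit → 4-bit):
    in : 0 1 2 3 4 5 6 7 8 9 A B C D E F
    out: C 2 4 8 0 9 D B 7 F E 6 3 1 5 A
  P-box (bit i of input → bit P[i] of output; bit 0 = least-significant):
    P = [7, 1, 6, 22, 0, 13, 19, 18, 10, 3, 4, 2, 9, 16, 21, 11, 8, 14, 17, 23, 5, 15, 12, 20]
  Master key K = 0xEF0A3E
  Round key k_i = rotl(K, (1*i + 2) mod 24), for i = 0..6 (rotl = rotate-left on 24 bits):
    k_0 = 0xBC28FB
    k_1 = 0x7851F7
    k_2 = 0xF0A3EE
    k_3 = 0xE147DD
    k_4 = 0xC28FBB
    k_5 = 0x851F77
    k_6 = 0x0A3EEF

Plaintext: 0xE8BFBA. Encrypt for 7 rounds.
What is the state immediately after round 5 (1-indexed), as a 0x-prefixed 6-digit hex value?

0x95D796

s_0 = plaintext = 0xE8BFBA
s_1 = Round(s_0, k_0) = 0xD75995
s_2 = Round(s_1, k_1) = 0xB43E4A
s_3 = Round(s_2, k_2) = 0xB03FBC
s_4 = Round(s_3, k_3) = 0x6BFF53
s_5 = Round(s_4, k_4) = 0x95D796
s_6 = Round(s_5, k_5) = 0x59A89A
s_7 = Round(s_6, k_6) = 0xF55394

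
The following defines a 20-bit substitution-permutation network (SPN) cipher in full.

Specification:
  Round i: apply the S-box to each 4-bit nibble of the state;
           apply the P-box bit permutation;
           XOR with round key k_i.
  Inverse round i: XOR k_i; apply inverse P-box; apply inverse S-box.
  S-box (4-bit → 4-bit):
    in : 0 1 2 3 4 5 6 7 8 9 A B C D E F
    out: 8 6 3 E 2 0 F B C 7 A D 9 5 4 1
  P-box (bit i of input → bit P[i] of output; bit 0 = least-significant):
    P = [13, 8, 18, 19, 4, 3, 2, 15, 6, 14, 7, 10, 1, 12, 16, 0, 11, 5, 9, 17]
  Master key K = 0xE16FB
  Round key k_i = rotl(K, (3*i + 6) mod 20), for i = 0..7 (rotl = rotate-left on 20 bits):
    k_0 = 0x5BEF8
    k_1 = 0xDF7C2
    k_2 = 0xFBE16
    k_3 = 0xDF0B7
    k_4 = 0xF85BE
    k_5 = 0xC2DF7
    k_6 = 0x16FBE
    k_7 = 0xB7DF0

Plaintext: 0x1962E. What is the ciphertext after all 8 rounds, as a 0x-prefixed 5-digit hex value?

0xC3297

s_0 = plaintext = 0x1962E
s_1 = Round(s_0, k_0) = 0x0E802
s_2 = Round(s_1, k_1) = 0xE5242
s_3 = Round(s_2, k_2) = 0xFDD5E
s_4 = Round(s_3, k_3) = 0x8F875
s_5 = Round(s_4, k_4) = 0xD0324
s_6 = Round(s_5, k_5) = 0xC626E
s_7 = Round(s_6, k_6) = 0x6B7E1
s_8 = Round(s_7, k_7) = 0xC3297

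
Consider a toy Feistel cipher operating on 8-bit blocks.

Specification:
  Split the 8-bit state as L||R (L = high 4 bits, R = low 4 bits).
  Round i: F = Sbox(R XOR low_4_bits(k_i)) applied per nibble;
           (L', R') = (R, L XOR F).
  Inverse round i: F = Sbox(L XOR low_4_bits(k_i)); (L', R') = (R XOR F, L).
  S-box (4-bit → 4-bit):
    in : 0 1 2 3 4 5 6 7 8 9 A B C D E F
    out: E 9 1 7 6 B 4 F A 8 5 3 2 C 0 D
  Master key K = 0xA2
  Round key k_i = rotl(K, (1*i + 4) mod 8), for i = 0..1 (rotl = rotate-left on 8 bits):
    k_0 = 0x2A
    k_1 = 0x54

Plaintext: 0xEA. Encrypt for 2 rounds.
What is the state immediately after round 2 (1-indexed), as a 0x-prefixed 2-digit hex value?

s_0 = plaintext = 0xEA
s_1 = Round(s_0, k_0) = 0xA0
s_2 = Round(s_1, k_1) = 0x0C

0x0C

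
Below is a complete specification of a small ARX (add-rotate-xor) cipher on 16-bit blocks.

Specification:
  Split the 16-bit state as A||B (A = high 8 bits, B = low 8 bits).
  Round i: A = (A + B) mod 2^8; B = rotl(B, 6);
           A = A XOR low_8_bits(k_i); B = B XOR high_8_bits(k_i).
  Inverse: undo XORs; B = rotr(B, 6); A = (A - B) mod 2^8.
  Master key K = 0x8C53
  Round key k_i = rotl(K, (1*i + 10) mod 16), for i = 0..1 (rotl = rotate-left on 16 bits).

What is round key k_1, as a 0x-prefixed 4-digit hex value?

K = 0x8C53
k_0 = rotl(K, (1*0+10) mod 16) = rotl(K, 10) = 0x4E31
k_1 = rotl(K, (1*1+10) mod 16) = rotl(K, 11) = 0x9C62

0x9C62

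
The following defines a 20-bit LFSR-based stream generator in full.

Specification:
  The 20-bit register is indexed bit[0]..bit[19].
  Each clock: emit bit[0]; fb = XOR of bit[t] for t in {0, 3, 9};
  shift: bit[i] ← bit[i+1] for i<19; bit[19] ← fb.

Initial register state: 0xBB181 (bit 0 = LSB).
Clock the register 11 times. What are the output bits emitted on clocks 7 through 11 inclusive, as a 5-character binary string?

reg_0 = 0xBB181
clock 1: out=1, reg = 0xDD8C0
clock 2: out=0, reg = 0x6EC60
clock 3: out=0, reg = 0x37630
clock 4: out=0, reg = 0x9BB18
clock 5: out=0, reg = 0x4DD8C
clock 6: out=0, reg = 0xA6EC6
clock 7: out=0, reg = 0xD3763
clock 8: out=1, reg = 0x69BB1
clock 9: out=1, reg = 0x34DD8
clock 10: out=0, reg = 0x9A6EC
clock 11: out=0, reg = 0x4D376

01100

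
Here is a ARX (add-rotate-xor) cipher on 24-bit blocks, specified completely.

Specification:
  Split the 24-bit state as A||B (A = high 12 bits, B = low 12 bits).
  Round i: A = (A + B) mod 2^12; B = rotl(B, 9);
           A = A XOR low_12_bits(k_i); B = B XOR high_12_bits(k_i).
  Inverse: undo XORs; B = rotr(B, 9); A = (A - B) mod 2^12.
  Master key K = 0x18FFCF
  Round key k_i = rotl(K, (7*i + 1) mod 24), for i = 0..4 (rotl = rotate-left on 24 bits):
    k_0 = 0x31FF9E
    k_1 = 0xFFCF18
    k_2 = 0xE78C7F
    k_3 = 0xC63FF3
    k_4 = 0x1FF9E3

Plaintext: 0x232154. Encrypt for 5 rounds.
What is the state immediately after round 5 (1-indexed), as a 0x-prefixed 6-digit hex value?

s_0 = plaintext = 0x232154
s_1 = Round(s_0, k_0) = 0xC18B35
s_2 = Round(s_1, k_1) = 0x85549A
s_3 = Round(s_2, k_2) = 0x090AEB
s_4 = Round(s_3, k_3) = 0x488B3E
s_5 = Round(s_4, k_4) = 0x625C98

0x625C98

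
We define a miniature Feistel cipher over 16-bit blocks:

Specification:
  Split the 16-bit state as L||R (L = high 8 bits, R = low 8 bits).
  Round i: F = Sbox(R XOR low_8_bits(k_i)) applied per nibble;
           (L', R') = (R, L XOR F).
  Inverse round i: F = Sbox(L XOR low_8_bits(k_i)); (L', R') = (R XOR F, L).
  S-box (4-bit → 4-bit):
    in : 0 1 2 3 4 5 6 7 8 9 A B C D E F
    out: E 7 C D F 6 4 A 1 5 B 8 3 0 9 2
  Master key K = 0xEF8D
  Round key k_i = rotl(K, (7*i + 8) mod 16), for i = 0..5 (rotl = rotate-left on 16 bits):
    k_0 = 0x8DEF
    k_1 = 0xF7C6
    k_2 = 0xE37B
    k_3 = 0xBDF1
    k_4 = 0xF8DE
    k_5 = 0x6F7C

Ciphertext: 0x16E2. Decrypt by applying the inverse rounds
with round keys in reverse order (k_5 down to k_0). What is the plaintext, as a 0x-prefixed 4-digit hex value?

0xACDD

s_0 = ciphertext = 0x16E2
s_1 = InvRound(s_0, k_5) = 0xA916
s_2 = InvRound(s_1, k_4) = 0xBCA9
s_3 = InvRound(s_2, k_3) = 0x59BC
s_4 = InvRound(s_3, k_2) = 0x7059
s_5 = InvRound(s_4, k_1) = 0xDD70
s_6 = InvRound(s_5, k_0) = 0xACDD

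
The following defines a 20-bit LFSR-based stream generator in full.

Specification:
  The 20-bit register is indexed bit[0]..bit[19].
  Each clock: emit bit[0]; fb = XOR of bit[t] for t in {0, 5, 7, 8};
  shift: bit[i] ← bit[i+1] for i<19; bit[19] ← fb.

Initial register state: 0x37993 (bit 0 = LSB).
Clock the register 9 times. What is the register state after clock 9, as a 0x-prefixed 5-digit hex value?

0xEA9BC

reg_0 = 0x37993
clock 1: out=1, reg = 0x9BCC9
clock 2: out=1, reg = 0x4DE64
clock 3: out=0, reg = 0xA6F32
clock 4: out=0, reg = 0x53799
clock 5: out=1, reg = 0xA9BCC
clock 6: out=0, reg = 0x54DE6
clock 7: out=0, reg = 0xAA6F3
clock 8: out=1, reg = 0xD5379
clock 9: out=1, reg = 0xEA9BC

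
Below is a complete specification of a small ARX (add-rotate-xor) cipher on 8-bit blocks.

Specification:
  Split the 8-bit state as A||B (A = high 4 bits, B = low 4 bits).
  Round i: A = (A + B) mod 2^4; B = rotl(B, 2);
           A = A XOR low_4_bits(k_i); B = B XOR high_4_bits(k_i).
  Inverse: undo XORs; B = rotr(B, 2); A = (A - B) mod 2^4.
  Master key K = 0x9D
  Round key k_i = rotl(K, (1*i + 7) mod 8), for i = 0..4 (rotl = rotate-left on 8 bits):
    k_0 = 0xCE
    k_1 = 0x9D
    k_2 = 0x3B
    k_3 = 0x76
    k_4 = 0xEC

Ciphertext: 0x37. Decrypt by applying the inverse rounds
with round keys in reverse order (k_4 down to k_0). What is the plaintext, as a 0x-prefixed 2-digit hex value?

s_0 = ciphertext = 0x37
s_1 = InvRound(s_0, k_4) = 0x96
s_2 = InvRound(s_1, k_3) = 0xB4
s_3 = InvRound(s_2, k_2) = 0x3D
s_4 = InvRound(s_3, k_1) = 0xD1
s_5 = InvRound(s_4, k_0) = 0xC7

0xC7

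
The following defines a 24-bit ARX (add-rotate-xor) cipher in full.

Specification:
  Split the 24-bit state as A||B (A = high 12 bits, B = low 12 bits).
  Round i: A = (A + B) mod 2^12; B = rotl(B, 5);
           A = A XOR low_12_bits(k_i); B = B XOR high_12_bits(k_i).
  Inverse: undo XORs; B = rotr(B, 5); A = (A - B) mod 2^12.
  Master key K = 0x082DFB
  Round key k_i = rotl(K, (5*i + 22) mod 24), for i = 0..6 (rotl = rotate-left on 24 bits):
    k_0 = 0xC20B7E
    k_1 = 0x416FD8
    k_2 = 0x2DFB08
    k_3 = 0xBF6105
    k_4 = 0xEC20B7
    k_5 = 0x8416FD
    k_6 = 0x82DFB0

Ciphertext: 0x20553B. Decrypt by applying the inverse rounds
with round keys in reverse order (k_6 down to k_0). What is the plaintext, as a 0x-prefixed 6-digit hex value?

0xCA0C25

s_0 = ciphertext = 0x20553B
s_1 = InvRound(s_0, k_6) = 0x24DB68
s_2 = InvRound(s_1, k_5) = 0x017499
s_3 = InvRound(s_2, k_4) = 0x2CEDD2
s_4 = InvRound(s_3, k_3) = 0x19A231
s_5 = InvRound(s_4, k_2) = 0x38B707
s_6 = InvRound(s_5, k_1) = 0x3BB898
s_7 = InvRound(s_6, k_0) = 0xCA0C25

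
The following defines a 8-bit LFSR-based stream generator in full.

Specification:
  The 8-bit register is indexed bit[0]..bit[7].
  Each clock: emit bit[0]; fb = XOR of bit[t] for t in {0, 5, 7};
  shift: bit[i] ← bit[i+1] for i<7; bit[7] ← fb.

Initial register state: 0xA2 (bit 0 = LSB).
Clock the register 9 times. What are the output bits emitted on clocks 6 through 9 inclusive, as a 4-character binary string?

reg_0 = 0xA2
clock 1: out=0, reg = 0x51
clock 2: out=1, reg = 0xA8
clock 3: out=0, reg = 0x54
clock 4: out=0, reg = 0x2A
clock 5: out=0, reg = 0x95
clock 6: out=1, reg = 0x4A
clock 7: out=0, reg = 0x25
clock 8: out=1, reg = 0x12
clock 9: out=0, reg = 0x09

1010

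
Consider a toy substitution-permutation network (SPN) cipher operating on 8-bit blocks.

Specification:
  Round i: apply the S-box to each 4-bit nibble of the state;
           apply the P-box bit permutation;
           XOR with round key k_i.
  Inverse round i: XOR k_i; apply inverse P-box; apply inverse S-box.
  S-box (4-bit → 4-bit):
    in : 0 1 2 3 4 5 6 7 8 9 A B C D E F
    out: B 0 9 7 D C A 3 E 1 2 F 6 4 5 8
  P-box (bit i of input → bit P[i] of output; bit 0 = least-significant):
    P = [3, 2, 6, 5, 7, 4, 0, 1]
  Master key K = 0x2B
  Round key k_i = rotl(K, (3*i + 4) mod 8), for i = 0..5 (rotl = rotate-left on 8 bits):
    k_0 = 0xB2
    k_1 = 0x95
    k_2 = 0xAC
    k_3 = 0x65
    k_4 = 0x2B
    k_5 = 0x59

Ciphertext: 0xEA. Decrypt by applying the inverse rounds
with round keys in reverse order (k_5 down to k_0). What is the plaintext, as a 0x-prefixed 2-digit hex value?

0x0B

s_0 = ciphertext = 0xEA
s_1 = InvRound(s_0, k_5) = 0xBF
s_2 = InvRound(s_1, k_4) = 0x7A
s_3 = InvRound(s_2, k_3) = 0x87
s_4 = InvRound(s_3, k_2) = 0x52
s_5 = InvRound(s_4, k_1) = 0x4C
s_6 = InvRound(s_5, k_0) = 0x0B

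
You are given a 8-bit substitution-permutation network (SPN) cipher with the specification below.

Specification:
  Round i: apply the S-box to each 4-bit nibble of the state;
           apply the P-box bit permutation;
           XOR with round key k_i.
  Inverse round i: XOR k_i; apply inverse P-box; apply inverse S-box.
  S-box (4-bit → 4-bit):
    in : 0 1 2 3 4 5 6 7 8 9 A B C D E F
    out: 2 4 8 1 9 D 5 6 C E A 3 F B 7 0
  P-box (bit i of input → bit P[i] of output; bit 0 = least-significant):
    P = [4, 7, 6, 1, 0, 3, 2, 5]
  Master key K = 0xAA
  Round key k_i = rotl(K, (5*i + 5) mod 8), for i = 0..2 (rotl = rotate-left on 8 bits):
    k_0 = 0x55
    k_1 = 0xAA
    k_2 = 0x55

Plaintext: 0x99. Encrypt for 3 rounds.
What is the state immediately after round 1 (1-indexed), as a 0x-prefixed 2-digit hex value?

0xBB

s_0 = plaintext = 0x99
s_1 = Round(s_0, k_0) = 0xBB
s_2 = Round(s_1, k_1) = 0x33
s_3 = Round(s_2, k_2) = 0x44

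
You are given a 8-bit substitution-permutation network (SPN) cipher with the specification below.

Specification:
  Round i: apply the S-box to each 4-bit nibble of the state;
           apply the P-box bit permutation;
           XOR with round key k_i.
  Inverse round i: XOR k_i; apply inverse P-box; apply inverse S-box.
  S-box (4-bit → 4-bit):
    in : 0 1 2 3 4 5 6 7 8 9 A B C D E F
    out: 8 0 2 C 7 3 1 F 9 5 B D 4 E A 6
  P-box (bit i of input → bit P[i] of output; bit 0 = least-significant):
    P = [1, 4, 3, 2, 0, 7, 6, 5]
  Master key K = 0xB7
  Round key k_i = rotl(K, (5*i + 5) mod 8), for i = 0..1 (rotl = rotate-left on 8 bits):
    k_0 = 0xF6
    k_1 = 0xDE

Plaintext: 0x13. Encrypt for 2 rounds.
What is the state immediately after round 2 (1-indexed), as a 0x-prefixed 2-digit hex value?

s_0 = plaintext = 0x13
s_1 = Round(s_0, k_0) = 0xFA
s_2 = Round(s_1, k_1) = 0x08

0x08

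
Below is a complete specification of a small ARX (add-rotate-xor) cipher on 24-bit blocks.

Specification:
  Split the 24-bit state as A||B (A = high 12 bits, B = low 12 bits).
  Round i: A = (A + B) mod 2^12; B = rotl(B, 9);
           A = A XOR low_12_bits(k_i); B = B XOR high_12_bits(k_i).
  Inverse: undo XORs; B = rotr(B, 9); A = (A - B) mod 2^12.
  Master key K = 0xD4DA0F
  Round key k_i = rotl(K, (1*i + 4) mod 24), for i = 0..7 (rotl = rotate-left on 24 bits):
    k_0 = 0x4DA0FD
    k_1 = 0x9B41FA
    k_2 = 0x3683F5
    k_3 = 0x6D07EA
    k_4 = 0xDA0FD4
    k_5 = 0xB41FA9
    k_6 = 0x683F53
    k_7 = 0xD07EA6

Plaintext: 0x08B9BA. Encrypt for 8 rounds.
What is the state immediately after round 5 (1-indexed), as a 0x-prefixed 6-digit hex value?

0x71BB3E

s_0 = plaintext = 0x08B9BA
s_1 = Round(s_0, k_0) = 0xAB81ED
s_2 = Round(s_1, k_1) = 0xD5F389
s_3 = Round(s_2, k_2) = 0x31D119
s_4 = Round(s_3, k_3) = 0x3DC4F3
s_5 = Round(s_4, k_4) = 0x71BB3E
s_6 = Round(s_5, k_5) = 0xDF0626
s_7 = Round(s_6, k_6) = 0xB45A47
s_8 = Round(s_7, k_7) = 0xB2A24F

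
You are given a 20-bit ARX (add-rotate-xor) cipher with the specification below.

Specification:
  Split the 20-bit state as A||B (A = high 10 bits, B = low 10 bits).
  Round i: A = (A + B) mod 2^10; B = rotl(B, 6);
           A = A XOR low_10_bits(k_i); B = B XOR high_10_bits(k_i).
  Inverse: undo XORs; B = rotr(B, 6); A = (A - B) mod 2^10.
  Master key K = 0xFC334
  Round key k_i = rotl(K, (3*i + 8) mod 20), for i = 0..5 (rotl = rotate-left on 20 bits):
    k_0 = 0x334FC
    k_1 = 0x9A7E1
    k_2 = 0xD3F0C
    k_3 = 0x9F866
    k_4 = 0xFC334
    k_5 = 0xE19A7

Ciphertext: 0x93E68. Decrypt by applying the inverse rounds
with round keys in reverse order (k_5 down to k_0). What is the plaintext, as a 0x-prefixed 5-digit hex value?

s_0 = ciphertext = 0x93E68
s_1 = InvRound(s_0, k_5) = 0x406E7
s_2 = InvRound(s_1, k_4) = 0x30574
s_3 = InvRound(s_2, k_3) = 0xFECAC
s_4 = InvRound(s_3, k_2) = 0xAE23F
s_5 = InvRound(s_4, k_1) = 0xFE161
s_6 = InvRound(s_5, k_0) = 0x0FAC6

0x0FAC6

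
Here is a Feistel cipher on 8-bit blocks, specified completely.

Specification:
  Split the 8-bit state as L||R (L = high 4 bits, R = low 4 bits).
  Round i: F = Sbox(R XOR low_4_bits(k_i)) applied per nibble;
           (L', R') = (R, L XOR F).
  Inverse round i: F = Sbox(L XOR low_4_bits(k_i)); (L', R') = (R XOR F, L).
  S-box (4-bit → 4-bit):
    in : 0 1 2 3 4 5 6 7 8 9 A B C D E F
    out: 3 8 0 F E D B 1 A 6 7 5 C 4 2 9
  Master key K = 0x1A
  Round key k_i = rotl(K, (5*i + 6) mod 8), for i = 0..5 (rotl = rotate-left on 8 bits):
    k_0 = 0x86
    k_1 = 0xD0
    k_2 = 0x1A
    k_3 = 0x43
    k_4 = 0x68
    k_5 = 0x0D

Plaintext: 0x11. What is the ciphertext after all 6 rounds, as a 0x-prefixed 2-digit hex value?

s_0 = plaintext = 0x11
s_1 = Round(s_0, k_0) = 0x10
s_2 = Round(s_1, k_1) = 0x02
s_3 = Round(s_2, k_2) = 0x2A
s_4 = Round(s_3, k_3) = 0xA4
s_5 = Round(s_4, k_4) = 0x46
s_6 = Round(s_5, k_5) = 0x61

0x61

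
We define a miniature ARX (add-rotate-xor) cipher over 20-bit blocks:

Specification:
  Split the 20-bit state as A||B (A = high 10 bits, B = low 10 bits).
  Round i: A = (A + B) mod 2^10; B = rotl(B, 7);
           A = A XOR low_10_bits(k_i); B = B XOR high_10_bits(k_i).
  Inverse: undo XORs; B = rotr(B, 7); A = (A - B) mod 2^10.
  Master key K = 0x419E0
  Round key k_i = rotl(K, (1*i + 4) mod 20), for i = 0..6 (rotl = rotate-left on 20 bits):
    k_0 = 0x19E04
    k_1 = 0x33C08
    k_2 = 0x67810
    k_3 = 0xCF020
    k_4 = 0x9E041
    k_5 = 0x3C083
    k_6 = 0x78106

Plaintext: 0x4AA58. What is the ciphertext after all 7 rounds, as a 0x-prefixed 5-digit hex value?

0x1033F

s_0 = plaintext = 0x4AA58
s_1 = Round(s_0, k_0) = 0x6182C
s_2 = Round(s_1, k_1) = 0x6EACA
s_3 = Round(s_2, k_2) = 0x250C7
s_4 = Round(s_3, k_3) = 0x5ECA4
s_5 = Round(s_4, k_4) = 0x9786C
s_6 = Round(s_5, k_5) = 0x926FD
s_7 = Round(s_6, k_6) = 0x1033F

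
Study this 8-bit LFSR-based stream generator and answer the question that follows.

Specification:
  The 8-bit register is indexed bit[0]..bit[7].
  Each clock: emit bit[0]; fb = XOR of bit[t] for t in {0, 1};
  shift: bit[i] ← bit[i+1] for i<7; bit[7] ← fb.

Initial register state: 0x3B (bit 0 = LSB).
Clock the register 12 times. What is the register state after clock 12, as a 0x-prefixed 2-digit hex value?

reg_0 = 0x3B
clock 1: out=1, reg = 0x1D
clock 2: out=1, reg = 0x8E
clock 3: out=0, reg = 0xC7
clock 4: out=1, reg = 0x63
clock 5: out=1, reg = 0x31
clock 6: out=1, reg = 0x98
clock 7: out=0, reg = 0x4C
clock 8: out=0, reg = 0x26
clock 9: out=0, reg = 0x93
clock 10: out=1, reg = 0x49
clock 11: out=1, reg = 0xA4
clock 12: out=0, reg = 0x52

0x52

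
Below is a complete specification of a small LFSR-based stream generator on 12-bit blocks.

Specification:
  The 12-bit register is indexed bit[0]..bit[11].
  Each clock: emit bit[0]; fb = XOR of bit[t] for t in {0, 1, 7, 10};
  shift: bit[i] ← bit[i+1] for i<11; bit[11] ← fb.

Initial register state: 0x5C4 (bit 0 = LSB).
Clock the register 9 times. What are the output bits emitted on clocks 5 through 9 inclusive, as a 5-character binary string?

00111

reg_0 = 0x5C4
clock 1: out=0, reg = 0x2E2
clock 2: out=0, reg = 0x171
clock 3: out=1, reg = 0x8B8
clock 4: out=0, reg = 0xC5C
clock 5: out=0, reg = 0xE2E
clock 6: out=0, reg = 0x717
clock 7: out=1, reg = 0xB8B
clock 8: out=1, reg = 0xDC5
clock 9: out=1, reg = 0xEE2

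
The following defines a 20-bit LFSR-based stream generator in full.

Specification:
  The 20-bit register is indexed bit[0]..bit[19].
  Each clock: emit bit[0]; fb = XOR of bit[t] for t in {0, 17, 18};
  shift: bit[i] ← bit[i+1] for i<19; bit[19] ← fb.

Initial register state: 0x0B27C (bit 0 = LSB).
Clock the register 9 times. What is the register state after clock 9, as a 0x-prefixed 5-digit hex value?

reg_0 = 0x0B27C
clock 1: out=0, reg = 0x0593E
clock 2: out=0, reg = 0x02C9F
clock 3: out=1, reg = 0x8164F
clock 4: out=1, reg = 0xC0B27
clock 5: out=1, reg = 0x60593
clock 6: out=1, reg = 0xB02C9
clock 7: out=1, reg = 0x58164
clock 8: out=0, reg = 0xAC0B2
clock 9: out=0, reg = 0xD6059

0xD6059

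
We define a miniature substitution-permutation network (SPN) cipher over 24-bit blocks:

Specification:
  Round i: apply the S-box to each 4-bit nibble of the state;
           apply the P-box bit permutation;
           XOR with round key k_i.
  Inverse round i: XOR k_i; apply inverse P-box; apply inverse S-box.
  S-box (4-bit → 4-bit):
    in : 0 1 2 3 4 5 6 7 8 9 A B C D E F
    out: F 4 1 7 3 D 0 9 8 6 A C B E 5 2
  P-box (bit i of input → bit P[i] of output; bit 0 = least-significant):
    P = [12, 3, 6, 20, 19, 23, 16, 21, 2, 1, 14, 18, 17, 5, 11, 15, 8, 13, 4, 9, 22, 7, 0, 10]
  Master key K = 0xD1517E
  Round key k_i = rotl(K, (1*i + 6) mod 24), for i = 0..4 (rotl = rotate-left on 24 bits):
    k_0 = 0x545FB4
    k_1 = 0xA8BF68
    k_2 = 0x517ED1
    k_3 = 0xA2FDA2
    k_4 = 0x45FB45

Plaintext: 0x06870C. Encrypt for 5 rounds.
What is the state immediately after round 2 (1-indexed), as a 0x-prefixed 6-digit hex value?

s_0 = plaintext = 0x06870C
s_1 = Round(s_0, k_0) = 0xA9CB39
s_2 = Round(s_1, k_1) = 0x275B90
s_3 = Round(s_2, k_2) = 0x86A599
s_4 = Round(s_3, k_3) = 0x2739CE
s_5 = Round(s_4, k_4) = 0xAFA027

0x275B90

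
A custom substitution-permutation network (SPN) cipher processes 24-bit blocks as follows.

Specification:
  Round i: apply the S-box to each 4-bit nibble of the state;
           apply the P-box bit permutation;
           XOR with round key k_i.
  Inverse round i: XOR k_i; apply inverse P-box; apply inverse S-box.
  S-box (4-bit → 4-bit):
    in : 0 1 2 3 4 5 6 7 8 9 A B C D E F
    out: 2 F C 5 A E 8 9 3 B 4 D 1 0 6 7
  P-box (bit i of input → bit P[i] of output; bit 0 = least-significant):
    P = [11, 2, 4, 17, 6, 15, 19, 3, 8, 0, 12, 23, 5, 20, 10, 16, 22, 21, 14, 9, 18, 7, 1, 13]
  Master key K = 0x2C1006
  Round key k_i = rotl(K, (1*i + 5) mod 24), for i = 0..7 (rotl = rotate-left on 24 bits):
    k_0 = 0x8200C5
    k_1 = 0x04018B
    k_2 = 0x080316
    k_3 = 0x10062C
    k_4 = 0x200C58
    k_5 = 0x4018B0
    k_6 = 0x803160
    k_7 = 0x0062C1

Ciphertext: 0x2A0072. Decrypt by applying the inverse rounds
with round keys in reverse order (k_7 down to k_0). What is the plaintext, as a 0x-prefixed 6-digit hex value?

0x0F7DDB

s_0 = ciphertext = 0x2A0072
s_1 = InvRound(s_0, k_7) = 0x55C0A2
s_2 = InvRound(s_1, k_6) = 0x134B8D
s_3 = InvRound(s_2, k_5) = 0xDB9F65
s_4 = InvRound(s_3, k_4) = 0xD99155
s_5 = InvRound(s_4, k_3) = 0xD7B11A
s_6 = InvRound(s_5, k_2) = 0x774254
s_7 = InvRound(s_6, k_1) = 0xE14875
s_8 = InvRound(s_7, k_0) = 0x0F7DDB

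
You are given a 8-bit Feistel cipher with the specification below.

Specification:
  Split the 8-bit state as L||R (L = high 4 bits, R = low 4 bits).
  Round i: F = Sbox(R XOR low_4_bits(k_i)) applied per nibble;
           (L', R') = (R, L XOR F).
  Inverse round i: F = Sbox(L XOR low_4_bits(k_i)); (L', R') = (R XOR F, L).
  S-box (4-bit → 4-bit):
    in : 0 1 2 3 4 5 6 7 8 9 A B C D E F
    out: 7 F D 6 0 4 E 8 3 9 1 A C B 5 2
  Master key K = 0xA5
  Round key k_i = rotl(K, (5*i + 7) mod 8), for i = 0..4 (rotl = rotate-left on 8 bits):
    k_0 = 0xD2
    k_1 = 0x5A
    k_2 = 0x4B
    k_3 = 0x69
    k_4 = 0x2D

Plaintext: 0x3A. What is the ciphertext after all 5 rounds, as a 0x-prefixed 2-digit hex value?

s_0 = plaintext = 0x3A
s_1 = Round(s_0, k_0) = 0xA0
s_2 = Round(s_1, k_1) = 0x0B
s_3 = Round(s_2, k_2) = 0xB7
s_4 = Round(s_3, k_3) = 0x7E
s_5 = Round(s_4, k_4) = 0xE1

0xE1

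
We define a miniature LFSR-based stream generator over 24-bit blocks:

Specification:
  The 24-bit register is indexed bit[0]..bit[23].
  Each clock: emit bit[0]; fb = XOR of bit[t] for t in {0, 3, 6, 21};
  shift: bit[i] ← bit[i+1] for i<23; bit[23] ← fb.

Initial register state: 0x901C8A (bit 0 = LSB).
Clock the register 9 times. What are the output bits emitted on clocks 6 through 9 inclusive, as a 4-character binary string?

0010

reg_0 = 0x901C8A
clock 1: out=0, reg = 0xC80E45
clock 2: out=1, reg = 0x640722
clock 3: out=0, reg = 0xB20391
clock 4: out=1, reg = 0x5901C8
clock 5: out=0, reg = 0x2C80E4
clock 6: out=0, reg = 0x164072
clock 7: out=0, reg = 0x8B2039
clock 8: out=1, reg = 0x45901C
clock 9: out=0, reg = 0xA2C80E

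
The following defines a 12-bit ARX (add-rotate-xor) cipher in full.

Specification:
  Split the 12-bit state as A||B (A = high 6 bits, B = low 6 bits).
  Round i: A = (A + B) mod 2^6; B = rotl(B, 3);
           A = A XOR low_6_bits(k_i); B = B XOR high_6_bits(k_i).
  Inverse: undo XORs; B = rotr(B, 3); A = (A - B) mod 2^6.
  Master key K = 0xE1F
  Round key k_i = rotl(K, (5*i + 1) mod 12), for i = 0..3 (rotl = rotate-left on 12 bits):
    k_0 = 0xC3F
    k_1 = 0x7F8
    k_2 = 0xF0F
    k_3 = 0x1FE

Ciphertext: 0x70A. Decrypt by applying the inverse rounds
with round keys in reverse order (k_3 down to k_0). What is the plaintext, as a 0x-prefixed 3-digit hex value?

0x1B3

s_0 = ciphertext = 0x70A
s_1 = InvRound(s_0, k_3) = 0xE69
s_2 = InvRound(s_1, k_2) = 0x32A
s_3 = InvRound(s_2, k_1) = 0x1AE
s_4 = InvRound(s_3, k_0) = 0x1B3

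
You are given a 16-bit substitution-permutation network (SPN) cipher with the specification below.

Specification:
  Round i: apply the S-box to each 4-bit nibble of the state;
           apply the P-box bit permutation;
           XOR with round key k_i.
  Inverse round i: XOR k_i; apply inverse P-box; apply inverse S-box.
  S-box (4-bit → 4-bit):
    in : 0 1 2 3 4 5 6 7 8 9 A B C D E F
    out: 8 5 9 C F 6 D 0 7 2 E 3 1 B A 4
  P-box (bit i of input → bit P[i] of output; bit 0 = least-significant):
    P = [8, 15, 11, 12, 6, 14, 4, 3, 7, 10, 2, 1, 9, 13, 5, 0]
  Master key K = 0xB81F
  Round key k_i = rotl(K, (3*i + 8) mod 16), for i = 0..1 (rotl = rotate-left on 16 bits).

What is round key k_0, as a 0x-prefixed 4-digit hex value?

K = 0xB81F
k_0 = rotl(K, (3*0+8) mod 16) = rotl(K, 8) = 0x1FB8

0x1FB8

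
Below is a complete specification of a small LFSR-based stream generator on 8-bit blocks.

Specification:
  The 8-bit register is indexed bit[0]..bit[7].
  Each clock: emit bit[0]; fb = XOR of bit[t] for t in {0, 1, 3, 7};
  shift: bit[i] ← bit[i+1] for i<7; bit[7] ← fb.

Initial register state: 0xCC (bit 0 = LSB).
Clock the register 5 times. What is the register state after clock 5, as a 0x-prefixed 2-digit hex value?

0x76

reg_0 = 0xCC
clock 1: out=0, reg = 0x66
clock 2: out=0, reg = 0xB3
clock 3: out=1, reg = 0xD9
clock 4: out=1, reg = 0xEC
clock 5: out=0, reg = 0x76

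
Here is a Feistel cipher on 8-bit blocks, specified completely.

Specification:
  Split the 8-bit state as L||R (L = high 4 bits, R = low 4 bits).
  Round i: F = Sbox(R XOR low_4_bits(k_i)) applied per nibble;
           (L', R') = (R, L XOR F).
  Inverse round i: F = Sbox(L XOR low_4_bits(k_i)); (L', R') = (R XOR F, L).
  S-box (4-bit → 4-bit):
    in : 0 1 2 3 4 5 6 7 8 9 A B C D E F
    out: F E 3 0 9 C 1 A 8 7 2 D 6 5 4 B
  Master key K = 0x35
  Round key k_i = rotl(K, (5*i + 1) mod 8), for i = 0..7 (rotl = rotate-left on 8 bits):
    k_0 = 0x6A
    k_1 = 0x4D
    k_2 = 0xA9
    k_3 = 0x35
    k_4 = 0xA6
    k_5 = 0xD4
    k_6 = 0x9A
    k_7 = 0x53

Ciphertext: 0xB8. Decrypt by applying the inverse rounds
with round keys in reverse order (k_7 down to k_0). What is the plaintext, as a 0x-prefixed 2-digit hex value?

0x32

s_0 = ciphertext = 0xB8
s_1 = InvRound(s_0, k_7) = 0x0B
s_2 = InvRound(s_1, k_6) = 0x90
s_3 = InvRound(s_2, k_5) = 0x59
s_4 = InvRound(s_3, k_4) = 0x95
s_5 = InvRound(s_4, k_3) = 0x39
s_6 = InvRound(s_5, k_2) = 0xB3
s_7 = InvRound(s_6, k_1) = 0x2B
s_8 = InvRound(s_7, k_0) = 0x32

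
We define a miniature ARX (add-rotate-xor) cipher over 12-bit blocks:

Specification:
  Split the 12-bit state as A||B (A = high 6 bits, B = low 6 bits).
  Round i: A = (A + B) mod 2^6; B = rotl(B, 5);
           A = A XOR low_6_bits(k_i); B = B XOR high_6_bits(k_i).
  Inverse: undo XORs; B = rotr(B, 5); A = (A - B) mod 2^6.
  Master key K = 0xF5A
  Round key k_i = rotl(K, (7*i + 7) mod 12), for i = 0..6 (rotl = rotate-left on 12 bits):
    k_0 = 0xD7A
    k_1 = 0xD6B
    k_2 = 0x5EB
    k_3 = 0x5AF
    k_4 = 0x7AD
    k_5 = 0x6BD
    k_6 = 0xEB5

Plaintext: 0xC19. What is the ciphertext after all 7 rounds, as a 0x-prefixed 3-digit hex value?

s_0 = plaintext = 0xC19
s_1 = Round(s_0, k_0) = 0xCD9
s_2 = Round(s_1, k_1) = 0x9D9
s_3 = Round(s_2, k_2) = 0xAFB
s_4 = Round(s_3, k_3) = 0x26B
s_5 = Round(s_4, k_4) = 0x66B
s_6 = Round(s_5, k_5) = 0xE6F
s_7 = Round(s_6, k_6) = 0x74D

0x74D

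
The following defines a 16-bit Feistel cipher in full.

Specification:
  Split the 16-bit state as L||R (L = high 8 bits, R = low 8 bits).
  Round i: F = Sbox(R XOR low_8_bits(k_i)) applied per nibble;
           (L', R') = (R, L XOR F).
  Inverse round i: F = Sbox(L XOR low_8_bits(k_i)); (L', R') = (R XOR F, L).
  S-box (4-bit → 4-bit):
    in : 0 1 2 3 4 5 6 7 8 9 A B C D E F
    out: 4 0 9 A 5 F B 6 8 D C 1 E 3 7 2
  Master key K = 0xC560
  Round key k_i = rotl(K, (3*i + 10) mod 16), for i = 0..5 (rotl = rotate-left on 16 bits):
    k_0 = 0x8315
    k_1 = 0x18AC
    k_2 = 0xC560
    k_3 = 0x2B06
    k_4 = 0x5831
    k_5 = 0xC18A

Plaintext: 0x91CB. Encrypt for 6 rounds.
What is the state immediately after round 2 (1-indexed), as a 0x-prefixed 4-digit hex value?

s_0 = plaintext = 0x91CB
s_1 = Round(s_0, k_0) = 0xCBA6
s_2 = Round(s_1, k_1) = 0xA687
s_3 = Round(s_2, k_2) = 0x87D0
s_4 = Round(s_3, k_3) = 0xD0BC
s_5 = Round(s_4, k_4) = 0xBC53
s_6 = Round(s_5, k_5) = 0x5381

0xA687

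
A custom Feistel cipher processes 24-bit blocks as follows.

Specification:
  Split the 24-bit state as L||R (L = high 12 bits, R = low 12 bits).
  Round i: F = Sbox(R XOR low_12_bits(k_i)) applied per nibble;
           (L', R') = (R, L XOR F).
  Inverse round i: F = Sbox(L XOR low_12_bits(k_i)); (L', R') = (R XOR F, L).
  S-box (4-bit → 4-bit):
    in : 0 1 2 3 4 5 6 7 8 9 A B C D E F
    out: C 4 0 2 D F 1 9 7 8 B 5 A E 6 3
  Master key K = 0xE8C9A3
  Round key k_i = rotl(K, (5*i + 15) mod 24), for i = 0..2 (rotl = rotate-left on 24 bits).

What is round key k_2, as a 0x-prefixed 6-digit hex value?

K = 0xE8C9A3
k_0 = rotl(K, (5*0+15) mod 24) = rotl(K, 15) = 0xD1F464
k_1 = rotl(K, (5*1+15) mod 24) = rotl(K, 20) = 0x3E8C9A
k_2 = rotl(K, (5*2+15) mod 24) = rotl(K, 1) = 0xD19347

0xD19347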